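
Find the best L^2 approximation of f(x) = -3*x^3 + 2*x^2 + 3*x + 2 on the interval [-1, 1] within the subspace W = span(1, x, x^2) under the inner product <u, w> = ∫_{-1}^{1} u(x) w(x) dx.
g(x) = 2*x^2 + 6*x/5 + 2

The best approximation g ∈ W is the orthogonal projection of f onto W. Writing g = a_0 + a_1 x + a_2 x^2, the coefficients solve the normal equations G · a = b where
  G_{ij} = <φ_i, φ_j> and b_i = <f, φ_i>, with φ_0 = 1, φ_1 = x, φ_2 = x^2.
G =
  [2, 0, 2/3]
  [0, 2/3, 0]
  [2/3, 0, 2/5],
b = (16/3, 4/5, 32/15).
Solving gives a_0 = 2, a_1 = 6/5, a_2 = 2, so
  g(x) = 2*x^2 + 6*x/5 + 2.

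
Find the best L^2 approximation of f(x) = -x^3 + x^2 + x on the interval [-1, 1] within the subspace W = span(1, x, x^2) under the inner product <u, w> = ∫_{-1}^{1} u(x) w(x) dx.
g(x) = x^2 + 2*x/5

The best approximation g ∈ W is the orthogonal projection of f onto W. Writing g = a_0 + a_1 x + a_2 x^2, the coefficients solve the normal equations G · a = b where
  G_{ij} = <φ_i, φ_j> and b_i = <f, φ_i>, with φ_0 = 1, φ_1 = x, φ_2 = x^2.
G =
  [2, 0, 2/3]
  [0, 2/3, 0]
  [2/3, 0, 2/5],
b = (2/3, 4/15, 2/5).
Solving gives a_0 = 0, a_1 = 2/5, a_2 = 1, so
  g(x) = x^2 + 2*x/5.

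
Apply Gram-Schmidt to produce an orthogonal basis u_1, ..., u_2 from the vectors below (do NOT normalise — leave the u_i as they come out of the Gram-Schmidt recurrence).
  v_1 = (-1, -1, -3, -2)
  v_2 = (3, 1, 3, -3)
Orthogonal basis:
  u_1 = (-1, -1, -3, -2)
  u_2 = (38/15, 8/15, 8/5, -59/15)

Apply the Gram-Schmidt recurrence
  u_1 = v_1
  u_i = v_i − Σ_{j<i} ((v_i · u_j) / (u_j · u_j)) · u_j.

Step by step this gives:
  u_1 = (-1, -1, -3, -2)
  u_2 = (38/15, 8/15, 8/5, -59/15)

Orthogonality check:
  u_2 · u_1 = 0 (should be 0)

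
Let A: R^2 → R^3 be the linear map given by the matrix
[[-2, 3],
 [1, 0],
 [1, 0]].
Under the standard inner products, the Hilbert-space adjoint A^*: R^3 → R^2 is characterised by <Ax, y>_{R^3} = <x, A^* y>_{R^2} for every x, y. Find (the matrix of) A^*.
A^* = A^T =
[[-2, 1, 1],
 [3, 0, 0]]

For real matrices with standard dot products, the defining identity <Ax, y> = <x, A^* y> gives (Ax)^T y = x^T (A^*) y, i.e. x^T A^T y = x^T (A^*) y. Since this holds for all x, y, we must have A^* = A^T. Therefore
A^* =
[[-2, 1, 1],
 [3, 0, 0]].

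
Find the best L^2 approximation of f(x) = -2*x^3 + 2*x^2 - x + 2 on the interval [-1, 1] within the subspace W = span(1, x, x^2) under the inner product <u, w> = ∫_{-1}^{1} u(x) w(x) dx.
g(x) = 2*x^2 - 11*x/5 + 2

The best approximation g ∈ W is the orthogonal projection of f onto W. Writing g = a_0 + a_1 x + a_2 x^2, the coefficients solve the normal equations G · a = b where
  G_{ij} = <φ_i, φ_j> and b_i = <f, φ_i>, with φ_0 = 1, φ_1 = x, φ_2 = x^2.
G =
  [2, 0, 2/3]
  [0, 2/3, 0]
  [2/3, 0, 2/5],
b = (16/3, -22/15, 32/15).
Solving gives a_0 = 2, a_1 = -11/5, a_2 = 2, so
  g(x) = 2*x^2 - 11*x/5 + 2.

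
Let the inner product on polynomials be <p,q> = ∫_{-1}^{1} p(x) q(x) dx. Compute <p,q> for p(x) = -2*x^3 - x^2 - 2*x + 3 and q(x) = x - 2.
<p,q> = -64/5

Expand the product: p(x)·q(x) = -2*x^4 + 3*x^3 + 7*x - 6.
∫_{-1}^{1} of each monomial x^k gives [2/(k+1) if k even, 0 if k odd]. Integrating term-by-term (or equivalently evaluating the antiderivative F(x) = -2*x^5/5 + 3*x^4/4 + 7*x^2/2 - 6*x at the endpoints):
  F(1) − F(−1) = -43/20 − (213/20) = -64/5.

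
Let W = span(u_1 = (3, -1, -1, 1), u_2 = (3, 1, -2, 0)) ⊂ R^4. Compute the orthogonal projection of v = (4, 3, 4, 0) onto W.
proj_W(v) = (3/2, 1/2, -1, 0)

Set up U = [u_1 | ... | u_2] ∈ R^(4×2). The projector onto W = col(U) is P = U (U^T U)^(-1) U^T.
Compute U^T U =
  [12, 10]
  [10, 14],
and U^T v = (5, 7).
Solve U^T U · c = U^T v for the coefficients: c = (0, 1/2). The projection is proj_W(v) = U c.
Check: (v - proj_W(v)) · u_1 = 0  (should be 0).
Check: (v - proj_W(v)) · u_2 = 0  (should be 0).
Result: proj_W(v) = (3/2, 1/2, -1, 0).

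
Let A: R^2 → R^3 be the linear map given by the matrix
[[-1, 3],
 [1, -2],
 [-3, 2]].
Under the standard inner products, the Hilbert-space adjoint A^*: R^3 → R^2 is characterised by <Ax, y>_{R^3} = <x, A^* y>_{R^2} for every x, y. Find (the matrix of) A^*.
A^* = A^T =
[[-1, 1, -3],
 [3, -2, 2]]

For real matrices with standard dot products, the defining identity <Ax, y> = <x, A^* y> gives (Ax)^T y = x^T (A^*) y, i.e. x^T A^T y = x^T (A^*) y. Since this holds for all x, y, we must have A^* = A^T. Therefore
A^* =
[[-1, 1, -3],
 [3, -2, 2]].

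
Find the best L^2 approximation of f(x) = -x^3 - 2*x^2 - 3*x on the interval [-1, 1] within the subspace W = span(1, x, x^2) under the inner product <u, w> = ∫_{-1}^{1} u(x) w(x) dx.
g(x) = -2*x^2 - 18*x/5

The best approximation g ∈ W is the orthogonal projection of f onto W. Writing g = a_0 + a_1 x + a_2 x^2, the coefficients solve the normal equations G · a = b where
  G_{ij} = <φ_i, φ_j> and b_i = <f, φ_i>, with φ_0 = 1, φ_1 = x, φ_2 = x^2.
G =
  [2, 0, 2/3]
  [0, 2/3, 0]
  [2/3, 0, 2/5],
b = (-4/3, -12/5, -4/5).
Solving gives a_0 = 0, a_1 = -18/5, a_2 = -2, so
  g(x) = -2*x^2 - 18*x/5.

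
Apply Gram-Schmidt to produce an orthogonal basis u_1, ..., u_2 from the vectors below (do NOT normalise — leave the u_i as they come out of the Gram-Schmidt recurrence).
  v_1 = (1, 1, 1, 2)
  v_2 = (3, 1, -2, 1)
Orthogonal basis:
  u_1 = (1, 1, 1, 2)
  u_2 = (17/7, 3/7, -18/7, -1/7)

Apply the Gram-Schmidt recurrence
  u_1 = v_1
  u_i = v_i − Σ_{j<i} ((v_i · u_j) / (u_j · u_j)) · u_j.

Step by step this gives:
  u_1 = (1, 1, 1, 2)
  u_2 = (17/7, 3/7, -18/7, -1/7)

Orthogonality check:
  u_2 · u_1 = 0 (should be 0)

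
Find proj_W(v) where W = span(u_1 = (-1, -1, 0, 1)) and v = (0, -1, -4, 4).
proj_W(v) = (-5/3, -5/3, 0, 5/3)

Set up U = [u_1 | ... | u_1] ∈ R^(4×1). The projector onto W = col(U) is P = U (U^T U)^(-1) U^T.
Compute U^T U =
  [3],
and U^T v = (5).
Solve U^T U · c = U^T v for the coefficients: c = (5/3). The projection is proj_W(v) = U c.
Check: (v - proj_W(v)) · u_1 = 0  (should be 0).
Result: proj_W(v) = (-5/3, -5/3, 0, 5/3).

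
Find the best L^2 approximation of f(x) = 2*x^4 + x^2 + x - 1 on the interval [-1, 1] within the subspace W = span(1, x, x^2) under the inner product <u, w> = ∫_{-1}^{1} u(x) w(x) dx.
g(x) = 19*x^2/7 + x - 41/35

The best approximation g ∈ W is the orthogonal projection of f onto W. Writing g = a_0 + a_1 x + a_2 x^2, the coefficients solve the normal equations G · a = b where
  G_{ij} = <φ_i, φ_j> and b_i = <f, φ_i>, with φ_0 = 1, φ_1 = x, φ_2 = x^2.
G =
  [2, 0, 2/3]
  [0, 2/3, 0]
  [2/3, 0, 2/5],
b = (-8/15, 2/3, 32/105).
Solving gives a_0 = -41/35, a_1 = 1, a_2 = 19/7, so
  g(x) = 19*x^2/7 + x - 41/35.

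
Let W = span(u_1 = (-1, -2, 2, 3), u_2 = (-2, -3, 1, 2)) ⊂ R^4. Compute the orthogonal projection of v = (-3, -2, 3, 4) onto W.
proj_W(v) = (-55/34, -103/34, 89/34, 137/34)

Set up U = [u_1 | ... | u_2] ∈ R^(4×2). The projector onto W = col(U) is P = U (U^T U)^(-1) U^T.
Compute U^T U =
  [18, 16]
  [16, 18],
and U^T v = (25, 23).
Solve U^T U · c = U^T v for the coefficients: c = (41/34, 7/34). The projection is proj_W(v) = U c.
Check: (v - proj_W(v)) · u_1 = 0  (should be 0).
Check: (v - proj_W(v)) · u_2 = 0  (should be 0).
Result: proj_W(v) = (-55/34, -103/34, 89/34, 137/34).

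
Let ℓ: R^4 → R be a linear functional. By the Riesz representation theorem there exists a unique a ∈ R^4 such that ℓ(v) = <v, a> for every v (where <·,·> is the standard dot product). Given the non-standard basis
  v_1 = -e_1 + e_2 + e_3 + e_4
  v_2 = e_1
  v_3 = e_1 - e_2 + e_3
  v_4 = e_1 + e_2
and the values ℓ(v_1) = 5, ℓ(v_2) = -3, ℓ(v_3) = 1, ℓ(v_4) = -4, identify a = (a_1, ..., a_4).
a = (-3, -1, 3, 0)

Write a = (a_1, ..., a_4) in the standard basis. For each basis vector v_i, ℓ(v_i) = <v_i, a> is a linear equation in the a_j's. Collect the n equations into a matrix system V a = ℓ, where row i of V is v_i (expressed in the standard basis). Since V is invertible (lower-triangular with 1s on the diagonal, up to permutation), solve by back-substitution:
  V =
[[-1, 1, 1, 1],
 [1, 0, 0, 0],
 [1, -1, 1, 0],
 [1, 1, 0, 0]]
  V a = (5, -3, 1, -4)
Solving gives a = (-3, -1, 3, 0).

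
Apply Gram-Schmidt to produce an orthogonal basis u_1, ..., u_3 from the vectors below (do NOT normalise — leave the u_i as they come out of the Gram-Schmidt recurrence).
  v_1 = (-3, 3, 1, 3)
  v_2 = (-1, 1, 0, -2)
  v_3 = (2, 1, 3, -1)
Orthogonal basis:
  u_1 = (-3, 3, 1, 3)
  u_2 = (-1, 1, 0, -2)
  u_3 = (155/84, 97/84, 87/28, -29/84)

Apply the Gram-Schmidt recurrence
  u_1 = v_1
  u_i = v_i − Σ_{j<i} ((v_i · u_j) / (u_j · u_j)) · u_j.

Step by step this gives:
  u_1 = (-3, 3, 1, 3)
  u_2 = (-1, 1, 0, -2)
  u_3 = (155/84, 97/84, 87/28, -29/84)

Orthogonality check:
  u_2 · u_1 = 0 (should be 0)
  u_3 · u_1 = 0 (should be 0)
  u_3 · u_2 = 0 (should be 0)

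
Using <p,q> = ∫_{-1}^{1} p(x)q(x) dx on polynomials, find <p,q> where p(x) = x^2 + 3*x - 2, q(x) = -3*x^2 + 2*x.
<p,q> = 34/5

Expand the product: p(x)·q(x) = -3*x^4 - 7*x^3 + 12*x^2 - 4*x.
∫_{-1}^{1} of each monomial x^k gives [2/(k+1) if k even, 0 if k odd]. Integrating term-by-term (or equivalently evaluating the antiderivative F(x) = -3*x^5/5 - 7*x^4/4 + 4*x^3 - 2*x^2 at the endpoints):
  F(1) − F(−1) = -7/20 − (-143/20) = 34/5.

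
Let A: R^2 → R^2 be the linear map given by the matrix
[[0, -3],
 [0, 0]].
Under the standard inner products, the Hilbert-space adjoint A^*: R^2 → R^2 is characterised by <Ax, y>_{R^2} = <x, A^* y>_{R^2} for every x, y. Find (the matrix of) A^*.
A^* = A^T =
[[0, 0],
 [-3, 0]]

For real matrices with standard dot products, the defining identity <Ax, y> = <x, A^* y> gives (Ax)^T y = x^T (A^*) y, i.e. x^T A^T y = x^T (A^*) y. Since this holds for all x, y, we must have A^* = A^T. Therefore
A^* =
[[0, 0],
 [-3, 0]].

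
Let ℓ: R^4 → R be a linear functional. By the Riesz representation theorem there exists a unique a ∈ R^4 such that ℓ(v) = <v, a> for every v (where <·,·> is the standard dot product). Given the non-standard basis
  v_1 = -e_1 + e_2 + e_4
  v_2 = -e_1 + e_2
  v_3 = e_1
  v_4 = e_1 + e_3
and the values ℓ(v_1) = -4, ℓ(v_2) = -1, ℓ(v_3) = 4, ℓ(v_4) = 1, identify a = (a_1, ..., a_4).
a = (4, 3, -3, -3)

Write a = (a_1, ..., a_4) in the standard basis. For each basis vector v_i, ℓ(v_i) = <v_i, a> is a linear equation in the a_j's. Collect the n equations into a matrix system V a = ℓ, where row i of V is v_i (expressed in the standard basis). Since V is invertible (lower-triangular with 1s on the diagonal, up to permutation), solve by back-substitution:
  V =
[[-1, 1, 0, 1],
 [-1, 1, 0, 0],
 [1, 0, 0, 0],
 [1, 0, 1, 0]]
  V a = (-4, -1, 4, 1)
Solving gives a = (4, 3, -3, -3).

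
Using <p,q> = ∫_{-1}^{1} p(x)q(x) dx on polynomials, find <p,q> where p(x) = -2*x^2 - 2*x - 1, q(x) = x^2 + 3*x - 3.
<p,q> = 68/15

Expand the product: p(x)·q(x) = -2*x^4 - 8*x^3 - x^2 + 3*x + 3.
∫_{-1}^{1} of each monomial x^k gives [2/(k+1) if k even, 0 if k odd]. Integrating term-by-term (or equivalently evaluating the antiderivative F(x) = -2*x^5/5 - 2*x^4 - x^3/3 + 3*x^2/2 + 3*x at the endpoints):
  F(1) − F(−1) = 53/30 − (-83/30) = 68/15.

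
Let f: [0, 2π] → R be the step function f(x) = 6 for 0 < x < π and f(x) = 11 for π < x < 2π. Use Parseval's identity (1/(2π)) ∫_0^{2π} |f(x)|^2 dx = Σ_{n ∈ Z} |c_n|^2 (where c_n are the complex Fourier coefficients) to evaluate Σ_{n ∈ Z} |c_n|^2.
Σ |c_n|^2 = 157/2

Parseval equates the L^2 energy of f (normalised by 1/(2π)) with the ℓ^2 sum of its Fourier coefficients: (1/(2π)) ∫_0^{2π} |f|^2 = Σ |c_n|^2.
Compute the left side: (1/(2π)) [∫_0^π 6^2 dx + ∫_π^{2π} 11^2 dx] = (1/(2π)) · (36π + 121π) = (36 + 121)/2 = 157/2.
So Σ_{n ∈ Z} |c_n|^2 = 157/2.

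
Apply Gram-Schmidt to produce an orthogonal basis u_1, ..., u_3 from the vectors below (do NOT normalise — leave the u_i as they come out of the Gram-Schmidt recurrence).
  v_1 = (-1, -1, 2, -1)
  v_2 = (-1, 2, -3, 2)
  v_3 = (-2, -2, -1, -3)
Orthogonal basis:
  u_1 = (-1, -1, 2, -1)
  u_2 = (-16/7, 5/7, -3/7, 5/7)
  u_3 = (-7/9, -13/9, -7/3, -22/9)

Apply the Gram-Schmidt recurrence
  u_1 = v_1
  u_i = v_i − Σ_{j<i} ((v_i · u_j) / (u_j · u_j)) · u_j.

Step by step this gives:
  u_1 = (-1, -1, 2, -1)
  u_2 = (-16/7, 5/7, -3/7, 5/7)
  u_3 = (-7/9, -13/9, -7/3, -22/9)

Orthogonality check:
  u_2 · u_1 = 0 (should be 0)
  u_3 · u_1 = 0 (should be 0)
  u_3 · u_2 = 0 (should be 0)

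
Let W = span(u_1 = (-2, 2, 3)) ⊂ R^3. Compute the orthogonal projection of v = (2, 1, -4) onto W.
proj_W(v) = (28/17, -28/17, -42/17)

Set up U = [u_1 | ... | u_1] ∈ R^(3×1). The projector onto W = col(U) is P = U (U^T U)^(-1) U^T.
Compute U^T U =
  [17],
and U^T v = (-14).
Solve U^T U · c = U^T v for the coefficients: c = (-14/17). The projection is proj_W(v) = U c.
Check: (v - proj_W(v)) · u_1 = 0  (should be 0).
Result: proj_W(v) = (28/17, -28/17, -42/17).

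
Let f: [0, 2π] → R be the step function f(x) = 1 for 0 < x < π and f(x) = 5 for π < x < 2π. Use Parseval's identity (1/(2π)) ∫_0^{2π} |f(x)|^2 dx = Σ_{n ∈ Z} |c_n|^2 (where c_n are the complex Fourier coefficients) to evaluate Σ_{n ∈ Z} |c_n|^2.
Σ |c_n|^2 = 13

Parseval equates the L^2 energy of f (normalised by 1/(2π)) with the ℓ^2 sum of its Fourier coefficients: (1/(2π)) ∫_0^{2π} |f|^2 = Σ |c_n|^2.
Compute the left side: (1/(2π)) [∫_0^π 1^2 dx + ∫_π^{2π} 5^2 dx] = (1/(2π)) · (1π + 25π) = (1 + 25)/2 = 13.
So Σ_{n ∈ Z} |c_n|^2 = 13.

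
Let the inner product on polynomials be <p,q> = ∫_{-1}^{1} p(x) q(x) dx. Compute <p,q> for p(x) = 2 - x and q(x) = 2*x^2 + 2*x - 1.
<p,q> = -8/3

Expand the product: p(x)·q(x) = -2*x^3 + 2*x^2 + 5*x - 2.
∫_{-1}^{1} of each monomial x^k gives [2/(k+1) if k even, 0 if k odd]. Integrating term-by-term (or equivalently evaluating the antiderivative F(x) = -x^4/2 + 2*x^3/3 + 5*x^2/2 - 2*x at the endpoints):
  F(1) − F(−1) = 2/3 − (10/3) = -8/3.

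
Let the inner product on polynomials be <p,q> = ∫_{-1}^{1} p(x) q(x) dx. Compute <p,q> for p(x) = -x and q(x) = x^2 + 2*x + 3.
<p,q> = -4/3

Expand the product: p(x)·q(x) = -x^3 - 2*x^2 - 3*x.
∫_{-1}^{1} of each monomial x^k gives [2/(k+1) if k even, 0 if k odd]. Integrating term-by-term (or equivalently evaluating the antiderivative F(x) = -x^4/4 - 2*x^3/3 - 3*x^2/2 at the endpoints):
  F(1) − F(−1) = -29/12 − (-13/12) = -4/3.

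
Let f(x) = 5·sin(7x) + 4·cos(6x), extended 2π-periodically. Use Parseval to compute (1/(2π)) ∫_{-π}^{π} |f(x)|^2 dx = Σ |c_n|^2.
Σ |c_n|^2 = 41/2

Expand |f|^2 and use orthogonality of {sin(nx), cos(mx)} on [-π, π]:
  ∫_{-π}^{π} sin(nx)^2 dx = π, ∫ cos(mx)^2 dx = π, and cross terms integrate to 0.
So ∫_{-π}^{π} f(x)^2 dx = 5^2 · π + 4^2 · π = (25 + 16)π.
Divide by 2π: (25 + 16)/2 = 41/2.
By Parseval, this equals Σ |c_n|^2.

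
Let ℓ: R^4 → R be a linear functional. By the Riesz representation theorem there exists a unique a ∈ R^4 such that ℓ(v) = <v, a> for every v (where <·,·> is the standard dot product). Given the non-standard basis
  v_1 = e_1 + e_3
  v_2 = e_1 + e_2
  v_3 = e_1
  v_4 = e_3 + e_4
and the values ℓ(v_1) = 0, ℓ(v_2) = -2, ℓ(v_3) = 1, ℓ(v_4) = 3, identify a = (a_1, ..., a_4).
a = (1, -3, -1, 4)

Write a = (a_1, ..., a_4) in the standard basis. For each basis vector v_i, ℓ(v_i) = <v_i, a> is a linear equation in the a_j's. Collect the n equations into a matrix system V a = ℓ, where row i of V is v_i (expressed in the standard basis). Since V is invertible (lower-triangular with 1s on the diagonal, up to permutation), solve by back-substitution:
  V =
[[1, 0, 1, 0],
 [1, 1, 0, 0],
 [1, 0, 0, 0],
 [0, 0, 1, 1]]
  V a = (0, -2, 1, 3)
Solving gives a = (1, -3, -1, 4).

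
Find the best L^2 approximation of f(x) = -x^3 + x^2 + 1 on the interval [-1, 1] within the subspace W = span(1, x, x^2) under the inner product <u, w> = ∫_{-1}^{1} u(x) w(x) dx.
g(x) = x^2 - 3*x/5 + 1

The best approximation g ∈ W is the orthogonal projection of f onto W. Writing g = a_0 + a_1 x + a_2 x^2, the coefficients solve the normal equations G · a = b where
  G_{ij} = <φ_i, φ_j> and b_i = <f, φ_i>, with φ_0 = 1, φ_1 = x, φ_2 = x^2.
G =
  [2, 0, 2/3]
  [0, 2/3, 0]
  [2/3, 0, 2/5],
b = (8/3, -2/5, 16/15).
Solving gives a_0 = 1, a_1 = -3/5, a_2 = 1, so
  g(x) = x^2 - 3*x/5 + 1.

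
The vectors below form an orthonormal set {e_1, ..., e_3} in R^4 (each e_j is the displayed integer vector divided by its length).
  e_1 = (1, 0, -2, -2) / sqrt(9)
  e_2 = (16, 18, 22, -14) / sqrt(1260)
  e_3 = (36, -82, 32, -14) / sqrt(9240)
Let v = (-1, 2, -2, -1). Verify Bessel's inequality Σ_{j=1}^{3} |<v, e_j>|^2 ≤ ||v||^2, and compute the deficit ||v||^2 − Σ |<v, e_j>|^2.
Σ |<v, e_j>|^2 = 635/66; ||v||^2 = 10; deficit = 25/66

Write each e_j = u_j / sqrt(<u_j, u_j>) where u_j is the displayed integer vector. Then <v, e_j> = <v, u_j> / sqrt(<u_j, u_j>), so |<v, e_j>|^2 = <v, u_j>^2 / <u_j, u_j>.
Coefficients: <v, e_1> = 5/sqrt(9), <v, e_2> = -10/sqrt(1260), <v, e_3> = -250/sqrt(9240).
Square and sum: Σ |<v, e_j>|^2 = 635/66.
Compute ||v||^2 = v·v = 10.
Deficit = 10 − 635/66 = 25/66 ≥ 0, confirming Bessel's inequality. (The deficit equals ||v − Σ <v,e_j> e_j||^2, the squared distance from v to span{e_j}.)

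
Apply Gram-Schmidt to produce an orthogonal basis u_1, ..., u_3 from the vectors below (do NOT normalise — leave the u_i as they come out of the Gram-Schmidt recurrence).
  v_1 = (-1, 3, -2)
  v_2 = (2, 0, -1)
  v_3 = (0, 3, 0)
Orthogonal basis:
  u_1 = (-1, 3, -2)
  u_2 = (2, 0, -1)
  u_3 = (9/14, 15/14, 9/7)

Apply the Gram-Schmidt recurrence
  u_1 = v_1
  u_i = v_i − Σ_{j<i} ((v_i · u_j) / (u_j · u_j)) · u_j.

Step by step this gives:
  u_1 = (-1, 3, -2)
  u_2 = (2, 0, -1)
  u_3 = (9/14, 15/14, 9/7)

Orthogonality check:
  u_2 · u_1 = 0 (should be 0)
  u_3 · u_1 = 0 (should be 0)
  u_3 · u_2 = 0 (should be 0)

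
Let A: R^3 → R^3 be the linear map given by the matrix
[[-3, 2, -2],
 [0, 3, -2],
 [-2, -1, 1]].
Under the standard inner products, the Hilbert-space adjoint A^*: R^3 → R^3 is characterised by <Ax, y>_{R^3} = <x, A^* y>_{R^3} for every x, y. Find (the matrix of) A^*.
A^* = A^T =
[[-3, 0, -2],
 [2, 3, -1],
 [-2, -2, 1]]

For real matrices with standard dot products, the defining identity <Ax, y> = <x, A^* y> gives (Ax)^T y = x^T (A^*) y, i.e. x^T A^T y = x^T (A^*) y. Since this holds for all x, y, we must have A^* = A^T. Therefore
A^* =
[[-3, 0, -2],
 [2, 3, -1],
 [-2, -2, 1]].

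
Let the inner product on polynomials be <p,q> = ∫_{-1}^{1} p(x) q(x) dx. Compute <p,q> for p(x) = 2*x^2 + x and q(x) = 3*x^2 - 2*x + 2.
<p,q> = 56/15

Expand the product: p(x)·q(x) = 6*x^4 - x^3 + 2*x^2 + 2*x.
∫_{-1}^{1} of each monomial x^k gives [2/(k+1) if k even, 0 if k odd]. Integrating term-by-term (or equivalently evaluating the antiderivative F(x) = 6*x^5/5 - x^4/4 + 2*x^3/3 + x^2 at the endpoints):
  F(1) − F(−1) = 157/60 − (-67/60) = 56/15.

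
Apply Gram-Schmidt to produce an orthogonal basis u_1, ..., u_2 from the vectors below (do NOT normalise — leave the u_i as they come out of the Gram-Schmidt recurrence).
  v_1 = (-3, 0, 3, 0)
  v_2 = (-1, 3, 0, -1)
Orthogonal basis:
  u_1 = (-3, 0, 3, 0)
  u_2 = (-1/2, 3, -1/2, -1)

Apply the Gram-Schmidt recurrence
  u_1 = v_1
  u_i = v_i − Σ_{j<i} ((v_i · u_j) / (u_j · u_j)) · u_j.

Step by step this gives:
  u_1 = (-3, 0, 3, 0)
  u_2 = (-1/2, 3, -1/2, -1)

Orthogonality check:
  u_2 · u_1 = 0 (should be 0)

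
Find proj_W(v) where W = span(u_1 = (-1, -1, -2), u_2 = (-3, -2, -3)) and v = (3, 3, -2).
proj_W(v) = (41/11, 9/11, -14/11)

Set up U = [u_1 | ... | u_2] ∈ R^(3×2). The projector onto W = col(U) is P = U (U^T U)^(-1) U^T.
Compute U^T U =
  [6, 11]
  [11, 22],
and U^T v = (-2, -9).
Solve U^T U · c = U^T v for the coefficients: c = (5, -32/11). The projection is proj_W(v) = U c.
Check: (v - proj_W(v)) · u_1 = 0  (should be 0).
Check: (v - proj_W(v)) · u_2 = 0  (should be 0).
Result: proj_W(v) = (41/11, 9/11, -14/11).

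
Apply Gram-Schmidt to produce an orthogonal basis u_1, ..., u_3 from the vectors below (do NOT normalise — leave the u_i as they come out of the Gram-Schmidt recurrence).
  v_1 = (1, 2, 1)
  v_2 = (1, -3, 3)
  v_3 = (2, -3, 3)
Orthogonal basis:
  u_1 = (1, 2, 1)
  u_2 = (4/3, -7/3, 10/3)
  u_3 = (81/110, -9/55, -9/22)

Apply the Gram-Schmidt recurrence
  u_1 = v_1
  u_i = v_i − Σ_{j<i} ((v_i · u_j) / (u_j · u_j)) · u_j.

Step by step this gives:
  u_1 = (1, 2, 1)
  u_2 = (4/3, -7/3, 10/3)
  u_3 = (81/110, -9/55, -9/22)

Orthogonality check:
  u_2 · u_1 = 0 (should be 0)
  u_3 · u_1 = 0 (should be 0)
  u_3 · u_2 = 0 (should be 0)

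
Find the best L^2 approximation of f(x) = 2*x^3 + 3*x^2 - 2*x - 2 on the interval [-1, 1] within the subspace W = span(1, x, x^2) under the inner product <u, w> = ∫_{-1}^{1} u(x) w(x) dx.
g(x) = 3*x^2 - 4*x/5 - 2

The best approximation g ∈ W is the orthogonal projection of f onto W. Writing g = a_0 + a_1 x + a_2 x^2, the coefficients solve the normal equations G · a = b where
  G_{ij} = <φ_i, φ_j> and b_i = <f, φ_i>, with φ_0 = 1, φ_1 = x, φ_2 = x^2.
G =
  [2, 0, 2/3]
  [0, 2/3, 0]
  [2/3, 0, 2/5],
b = (-2, -8/15, -2/15).
Solving gives a_0 = -2, a_1 = -4/5, a_2 = 3, so
  g(x) = 3*x^2 - 4*x/5 - 2.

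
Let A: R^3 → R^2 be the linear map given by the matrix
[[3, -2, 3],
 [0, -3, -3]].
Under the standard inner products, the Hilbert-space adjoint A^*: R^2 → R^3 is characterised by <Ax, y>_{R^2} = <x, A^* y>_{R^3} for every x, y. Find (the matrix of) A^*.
A^* = A^T =
[[3, 0],
 [-2, -3],
 [3, -3]]

For real matrices with standard dot products, the defining identity <Ax, y> = <x, A^* y> gives (Ax)^T y = x^T (A^*) y, i.e. x^T A^T y = x^T (A^*) y. Since this holds for all x, y, we must have A^* = A^T. Therefore
A^* =
[[3, 0],
 [-2, -3],
 [3, -3]].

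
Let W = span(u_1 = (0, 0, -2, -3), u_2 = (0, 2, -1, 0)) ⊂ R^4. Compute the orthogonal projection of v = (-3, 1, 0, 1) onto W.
proj_W(v) = (0, 64/61, 6/61, 57/61)

Set up U = [u_1 | ... | u_2] ∈ R^(4×2). The projector onto W = col(U) is P = U (U^T U)^(-1) U^T.
Compute U^T U =
  [13, 2]
  [2, 5],
and U^T v = (-3, 2).
Solve U^T U · c = U^T v for the coefficients: c = (-19/61, 32/61). The projection is proj_W(v) = U c.
Check: (v - proj_W(v)) · u_1 = 0  (should be 0).
Check: (v - proj_W(v)) · u_2 = 0  (should be 0).
Result: proj_W(v) = (0, 64/61, 6/61, 57/61).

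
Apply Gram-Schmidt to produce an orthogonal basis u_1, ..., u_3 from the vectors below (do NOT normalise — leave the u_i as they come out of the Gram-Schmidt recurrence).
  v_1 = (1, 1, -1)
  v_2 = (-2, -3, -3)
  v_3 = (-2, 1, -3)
Orthogonal basis:
  u_1 = (1, 1, -1)
  u_2 = (-4/3, -7/3, -11/3)
  u_3 = (-60/31, 50/31, -10/31)

Apply the Gram-Schmidt recurrence
  u_1 = v_1
  u_i = v_i − Σ_{j<i} ((v_i · u_j) / (u_j · u_j)) · u_j.

Step by step this gives:
  u_1 = (1, 1, -1)
  u_2 = (-4/3, -7/3, -11/3)
  u_3 = (-60/31, 50/31, -10/31)

Orthogonality check:
  u_2 · u_1 = 0 (should be 0)
  u_3 · u_1 = 0 (should be 0)
  u_3 · u_2 = 0 (should be 0)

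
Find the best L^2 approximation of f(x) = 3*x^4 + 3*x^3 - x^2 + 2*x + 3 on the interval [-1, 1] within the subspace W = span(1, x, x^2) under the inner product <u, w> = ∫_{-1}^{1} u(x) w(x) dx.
g(x) = 11*x^2/7 + 19*x/5 + 96/35

The best approximation g ∈ W is the orthogonal projection of f onto W. Writing g = a_0 + a_1 x + a_2 x^2, the coefficients solve the normal equations G · a = b where
  G_{ij} = <φ_i, φ_j> and b_i = <f, φ_i>, with φ_0 = 1, φ_1 = x, φ_2 = x^2.
G =
  [2, 0, 2/3]
  [0, 2/3, 0]
  [2/3, 0, 2/5],
b = (98/15, 38/15, 86/35).
Solving gives a_0 = 96/35, a_1 = 19/5, a_2 = 11/7, so
  g(x) = 11*x^2/7 + 19*x/5 + 96/35.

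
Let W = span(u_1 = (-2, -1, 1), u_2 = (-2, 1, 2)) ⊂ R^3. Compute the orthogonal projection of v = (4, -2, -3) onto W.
proj_W(v) = (104/29, -50/29, -103/29)

Set up U = [u_1 | ... | u_2] ∈ R^(3×2). The projector onto W = col(U) is P = U (U^T U)^(-1) U^T.
Compute U^T U =
  [6, 5]
  [5, 9],
and U^T v = (-9, -16).
Solve U^T U · c = U^T v for the coefficients: c = (-1/29, -51/29). The projection is proj_W(v) = U c.
Check: (v - proj_W(v)) · u_1 = 0  (should be 0).
Check: (v - proj_W(v)) · u_2 = 0  (should be 0).
Result: proj_W(v) = (104/29, -50/29, -103/29).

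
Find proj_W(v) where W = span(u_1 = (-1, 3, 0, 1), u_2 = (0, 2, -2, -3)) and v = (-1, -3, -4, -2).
proj_W(v) = (97/89, -173/89, -118/89, -274/89)

Set up U = [u_1 | ... | u_2] ∈ R^(4×2). The projector onto W = col(U) is P = U (U^T U)^(-1) U^T.
Compute U^T U =
  [11, 3]
  [3, 17],
and U^T v = (-10, 8).
Solve U^T U · c = U^T v for the coefficients: c = (-97/89, 59/89). The projection is proj_W(v) = U c.
Check: (v - proj_W(v)) · u_1 = 0  (should be 0).
Check: (v - proj_W(v)) · u_2 = 0  (should be 0).
Result: proj_W(v) = (97/89, -173/89, -118/89, -274/89).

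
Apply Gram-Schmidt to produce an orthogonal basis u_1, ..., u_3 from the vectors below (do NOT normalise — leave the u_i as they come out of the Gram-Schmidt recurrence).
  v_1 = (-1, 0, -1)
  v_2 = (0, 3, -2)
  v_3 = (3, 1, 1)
Orthogonal basis:
  u_1 = (-1, 0, -1)
  u_2 = (1, 3, -1)
  u_3 = (6/11, -4/11, -6/11)

Apply the Gram-Schmidt recurrence
  u_1 = v_1
  u_i = v_i − Σ_{j<i} ((v_i · u_j) / (u_j · u_j)) · u_j.

Step by step this gives:
  u_1 = (-1, 0, -1)
  u_2 = (1, 3, -1)
  u_3 = (6/11, -4/11, -6/11)

Orthogonality check:
  u_2 · u_1 = 0 (should be 0)
  u_3 · u_1 = 0 (should be 0)
  u_3 · u_2 = 0 (should be 0)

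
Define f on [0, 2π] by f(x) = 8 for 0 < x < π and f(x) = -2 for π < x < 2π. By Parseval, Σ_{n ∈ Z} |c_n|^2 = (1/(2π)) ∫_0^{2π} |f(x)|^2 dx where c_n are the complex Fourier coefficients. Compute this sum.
Σ |c_n|^2 = 34

Parseval equates the L^2 energy of f (normalised by 1/(2π)) with the ℓ^2 sum of its Fourier coefficients: (1/(2π)) ∫_0^{2π} |f|^2 = Σ |c_n|^2.
Compute the left side: (1/(2π)) [∫_0^π 8^2 dx + ∫_π^{2π} (-2)^2 dx] = (1/(2π)) · (64π + 4π) = (64 + 4)/2 = 34.
So Σ_{n ∈ Z} |c_n|^2 = 34.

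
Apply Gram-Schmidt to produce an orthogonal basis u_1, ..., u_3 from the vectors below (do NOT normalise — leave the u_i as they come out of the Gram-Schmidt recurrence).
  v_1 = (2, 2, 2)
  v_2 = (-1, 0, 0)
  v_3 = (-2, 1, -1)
Orthogonal basis:
  u_1 = (2, 2, 2)
  u_2 = (-2/3, 1/3, 1/3)
  u_3 = (0, 1, -1)

Apply the Gram-Schmidt recurrence
  u_1 = v_1
  u_i = v_i − Σ_{j<i} ((v_i · u_j) / (u_j · u_j)) · u_j.

Step by step this gives:
  u_1 = (2, 2, 2)
  u_2 = (-2/3, 1/3, 1/3)
  u_3 = (0, 1, -1)

Orthogonality check:
  u_2 · u_1 = 0 (should be 0)
  u_3 · u_1 = 0 (should be 0)
  u_3 · u_2 = 0 (should be 0)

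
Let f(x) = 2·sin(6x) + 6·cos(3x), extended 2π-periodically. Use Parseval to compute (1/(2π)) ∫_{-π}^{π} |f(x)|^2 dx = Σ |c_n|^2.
Σ |c_n|^2 = 20

Expand |f|^2 and use orthogonality of {sin(nx), cos(mx)} on [-π, π]:
  ∫_{-π}^{π} sin(nx)^2 dx = π, ∫ cos(mx)^2 dx = π, and cross terms integrate to 0.
So ∫_{-π}^{π} f(x)^2 dx = 2^2 · π + 6^2 · π = (4 + 36)π.
Divide by 2π: (4 + 36)/2 = 20.
By Parseval, this equals Σ |c_n|^2.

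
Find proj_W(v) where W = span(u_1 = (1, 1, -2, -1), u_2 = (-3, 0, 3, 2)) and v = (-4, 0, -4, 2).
proj_W(v) = (-62/33, 8/3, -26/33, 4/11)

Set up U = [u_1 | ... | u_2] ∈ R^(4×2). The projector onto W = col(U) is P = U (U^T U)^(-1) U^T.
Compute U^T U =
  [7, -11]
  [-11, 22],
and U^T v = (2, 4).
Solve U^T U · c = U^T v for the coefficients: c = (8/3, 50/33). The projection is proj_W(v) = U c.
Check: (v - proj_W(v)) · u_1 = 0  (should be 0).
Check: (v - proj_W(v)) · u_2 = 0  (should be 0).
Result: proj_W(v) = (-62/33, 8/3, -26/33, 4/11).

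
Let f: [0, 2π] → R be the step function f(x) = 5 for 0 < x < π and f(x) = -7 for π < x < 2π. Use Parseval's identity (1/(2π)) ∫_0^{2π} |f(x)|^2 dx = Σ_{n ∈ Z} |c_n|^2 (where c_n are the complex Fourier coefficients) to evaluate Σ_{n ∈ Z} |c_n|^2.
Σ |c_n|^2 = 37

Parseval equates the L^2 energy of f (normalised by 1/(2π)) with the ℓ^2 sum of its Fourier coefficients: (1/(2π)) ∫_0^{2π} |f|^2 = Σ |c_n|^2.
Compute the left side: (1/(2π)) [∫_0^π 5^2 dx + ∫_π^{2π} (-7)^2 dx] = (1/(2π)) · (25π + 49π) = (25 + 49)/2 = 37.
So Σ_{n ∈ Z} |c_n|^2 = 37.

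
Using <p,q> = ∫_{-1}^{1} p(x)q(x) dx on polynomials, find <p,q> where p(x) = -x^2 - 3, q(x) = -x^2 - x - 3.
<p,q> = 112/5

Expand the product: p(x)·q(x) = x^4 + x^3 + 6*x^2 + 3*x + 9.
∫_{-1}^{1} of each monomial x^k gives [2/(k+1) if k even, 0 if k odd]. Integrating term-by-term (or equivalently evaluating the antiderivative F(x) = x^5/5 + x^4/4 + 2*x^3 + 3*x^2/2 + 9*x at the endpoints):
  F(1) − F(−1) = 259/20 − (-189/20) = 112/5.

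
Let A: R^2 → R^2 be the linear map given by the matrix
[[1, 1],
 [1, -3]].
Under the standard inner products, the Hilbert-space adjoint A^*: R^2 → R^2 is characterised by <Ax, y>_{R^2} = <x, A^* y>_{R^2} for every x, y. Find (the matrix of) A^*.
A^* = A^T =
[[1, 1],
 [1, -3]]

For real matrices with standard dot products, the defining identity <Ax, y> = <x, A^* y> gives (Ax)^T y = x^T (A^*) y, i.e. x^T A^T y = x^T (A^*) y. Since this holds for all x, y, we must have A^* = A^T. Therefore
A^* =
[[1, 1],
 [1, -3]].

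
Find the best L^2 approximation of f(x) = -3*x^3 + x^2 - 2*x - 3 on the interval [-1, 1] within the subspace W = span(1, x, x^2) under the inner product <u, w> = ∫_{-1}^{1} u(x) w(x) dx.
g(x) = x^2 - 19*x/5 - 3

The best approximation g ∈ W is the orthogonal projection of f onto W. Writing g = a_0 + a_1 x + a_2 x^2, the coefficients solve the normal equations G · a = b where
  G_{ij} = <φ_i, φ_j> and b_i = <f, φ_i>, with φ_0 = 1, φ_1 = x, φ_2 = x^2.
G =
  [2, 0, 2/3]
  [0, 2/3, 0]
  [2/3, 0, 2/5],
b = (-16/3, -38/15, -8/5).
Solving gives a_0 = -3, a_1 = -19/5, a_2 = 1, so
  g(x) = x^2 - 19*x/5 - 3.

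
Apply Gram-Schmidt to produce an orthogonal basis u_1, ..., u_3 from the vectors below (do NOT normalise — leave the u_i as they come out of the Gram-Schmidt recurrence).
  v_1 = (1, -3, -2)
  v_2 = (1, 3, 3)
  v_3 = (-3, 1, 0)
Orthogonal basis:
  u_1 = (1, -3, -2)
  u_2 = (2, 0, 1)
  u_3 = (-6/35, -2/7, 12/35)

Apply the Gram-Schmidt recurrence
  u_1 = v_1
  u_i = v_i − Σ_{j<i} ((v_i · u_j) / (u_j · u_j)) · u_j.

Step by step this gives:
  u_1 = (1, -3, -2)
  u_2 = (2, 0, 1)
  u_3 = (-6/35, -2/7, 12/35)

Orthogonality check:
  u_2 · u_1 = 0 (should be 0)
  u_3 · u_1 = 0 (should be 0)
  u_3 · u_2 = 0 (should be 0)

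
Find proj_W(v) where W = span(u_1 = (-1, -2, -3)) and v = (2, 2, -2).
proj_W(v) = (0, 0, 0)

Set up U = [u_1 | ... | u_1] ∈ R^(3×1). The projector onto W = col(U) is P = U (U^T U)^(-1) U^T.
Compute U^T U =
  [14],
and U^T v = (0).
Solve U^T U · c = U^T v for the coefficients: c = (0). The projection is proj_W(v) = U c.
Check: (v - proj_W(v)) · u_1 = 0  (should be 0).
Result: proj_W(v) = (0, 0, 0).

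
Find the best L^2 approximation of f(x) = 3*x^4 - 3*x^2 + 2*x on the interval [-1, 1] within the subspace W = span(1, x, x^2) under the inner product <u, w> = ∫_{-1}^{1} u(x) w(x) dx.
g(x) = -3*x^2/7 + 2*x - 9/35

The best approximation g ∈ W is the orthogonal projection of f onto W. Writing g = a_0 + a_1 x + a_2 x^2, the coefficients solve the normal equations G · a = b where
  G_{ij} = <φ_i, φ_j> and b_i = <f, φ_i>, with φ_0 = 1, φ_1 = x, φ_2 = x^2.
G =
  [2, 0, 2/3]
  [0, 2/3, 0]
  [2/3, 0, 2/5],
b = (-4/5, 4/3, -12/35).
Solving gives a_0 = -9/35, a_1 = 2, a_2 = -3/7, so
  g(x) = -3*x^2/7 + 2*x - 9/35.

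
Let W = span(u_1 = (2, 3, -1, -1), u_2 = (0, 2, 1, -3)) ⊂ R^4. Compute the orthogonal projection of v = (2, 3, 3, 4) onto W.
proj_W(v) = (108/73, 69/73, -201/146, 171/146)

Set up U = [u_1 | ... | u_2] ∈ R^(4×2). The projector onto W = col(U) is P = U (U^T U)^(-1) U^T.
Compute U^T U =
  [15, 8]
  [8, 14],
and U^T v = (6, -3).
Solve U^T U · c = U^T v for the coefficients: c = (54/73, -93/146). The projection is proj_W(v) = U c.
Check: (v - proj_W(v)) · u_1 = 0  (should be 0).
Check: (v - proj_W(v)) · u_2 = 0  (should be 0).
Result: proj_W(v) = (108/73, 69/73, -201/146, 171/146).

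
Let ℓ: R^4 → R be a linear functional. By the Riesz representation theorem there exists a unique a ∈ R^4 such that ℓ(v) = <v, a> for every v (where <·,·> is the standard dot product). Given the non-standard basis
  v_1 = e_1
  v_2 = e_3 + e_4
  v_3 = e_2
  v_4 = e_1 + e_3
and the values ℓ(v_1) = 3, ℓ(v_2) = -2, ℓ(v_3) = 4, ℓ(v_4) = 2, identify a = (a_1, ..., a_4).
a = (3, 4, -1, -1)

Write a = (a_1, ..., a_4) in the standard basis. For each basis vector v_i, ℓ(v_i) = <v_i, a> is a linear equation in the a_j's. Collect the n equations into a matrix system V a = ℓ, where row i of V is v_i (expressed in the standard basis). Since V is invertible (lower-triangular with 1s on the diagonal, up to permutation), solve by back-substitution:
  V =
[[1, 0, 0, 0],
 [0, 0, 1, 1],
 [0, 1, 0, 0],
 [1, 0, 1, 0]]
  V a = (3, -2, 4, 2)
Solving gives a = (3, 4, -1, -1).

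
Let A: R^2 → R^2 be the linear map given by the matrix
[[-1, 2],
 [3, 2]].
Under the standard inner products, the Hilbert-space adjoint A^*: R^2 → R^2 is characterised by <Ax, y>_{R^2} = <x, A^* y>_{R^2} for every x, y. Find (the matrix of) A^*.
A^* = A^T =
[[-1, 3],
 [2, 2]]

For real matrices with standard dot products, the defining identity <Ax, y> = <x, A^* y> gives (Ax)^T y = x^T (A^*) y, i.e. x^T A^T y = x^T (A^*) y. Since this holds for all x, y, we must have A^* = A^T. Therefore
A^* =
[[-1, 3],
 [2, 2]].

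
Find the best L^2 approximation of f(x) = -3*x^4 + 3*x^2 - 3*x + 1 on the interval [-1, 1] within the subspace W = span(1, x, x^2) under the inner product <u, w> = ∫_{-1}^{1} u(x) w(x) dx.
g(x) = 3*x^2/7 - 3*x + 44/35

The best approximation g ∈ W is the orthogonal projection of f onto W. Writing g = a_0 + a_1 x + a_2 x^2, the coefficients solve the normal equations G · a = b where
  G_{ij} = <φ_i, φ_j> and b_i = <f, φ_i>, with φ_0 = 1, φ_1 = x, φ_2 = x^2.
G =
  [2, 0, 2/3]
  [0, 2/3, 0]
  [2/3, 0, 2/5],
b = (14/5, -2, 106/105).
Solving gives a_0 = 44/35, a_1 = -3, a_2 = 3/7, so
  g(x) = 3*x^2/7 - 3*x + 44/35.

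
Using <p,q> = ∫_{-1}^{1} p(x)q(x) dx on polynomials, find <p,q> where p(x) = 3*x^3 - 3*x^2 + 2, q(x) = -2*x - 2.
<p,q> = -32/5

Expand the product: p(x)·q(x) = -6*x^4 + 6*x^2 - 4*x - 4.
∫_{-1}^{1} of each monomial x^k gives [2/(k+1) if k even, 0 if k odd]. Integrating term-by-term (or equivalently evaluating the antiderivative F(x) = -6*x^5/5 + 2*x^3 - 2*x^2 - 4*x at the endpoints):
  F(1) − F(−1) = -26/5 − (6/5) = -32/5.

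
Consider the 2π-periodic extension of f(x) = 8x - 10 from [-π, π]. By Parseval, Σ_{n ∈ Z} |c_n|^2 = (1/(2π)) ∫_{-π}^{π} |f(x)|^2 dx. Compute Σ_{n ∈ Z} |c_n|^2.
Σ |c_n|^2 = 64π^2/3 + 100

Expand and integrate term by term over [-π, π]:
  ∫ (8x)^2 dx = 64·(2π^3/3); ∫ 2·8·(-10)·x dx = 0 (odd integrand); ∫ (-10)^2 dx = 100·2π.
So (1/(2π)) ∫_{-π}^{π} (8x - 10)^2 dx = 64π^2/3 + 100 = 64π^2/3 + 100.
Parseval ⇒ Σ |c_n|^2 = 64π^2/3 + 100.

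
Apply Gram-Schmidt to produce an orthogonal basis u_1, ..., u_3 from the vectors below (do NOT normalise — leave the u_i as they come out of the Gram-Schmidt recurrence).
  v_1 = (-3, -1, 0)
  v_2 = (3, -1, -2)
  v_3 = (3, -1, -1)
Orthogonal basis:
  u_1 = (-3, -1, 0)
  u_2 = (3/5, -9/5, -2)
  u_3 = (3/19, -9/19, 9/19)

Apply the Gram-Schmidt recurrence
  u_1 = v_1
  u_i = v_i − Σ_{j<i} ((v_i · u_j) / (u_j · u_j)) · u_j.

Step by step this gives:
  u_1 = (-3, -1, 0)
  u_2 = (3/5, -9/5, -2)
  u_3 = (3/19, -9/19, 9/19)

Orthogonality check:
  u_2 · u_1 = 0 (should be 0)
  u_3 · u_1 = 0 (should be 0)
  u_3 · u_2 = 0 (should be 0)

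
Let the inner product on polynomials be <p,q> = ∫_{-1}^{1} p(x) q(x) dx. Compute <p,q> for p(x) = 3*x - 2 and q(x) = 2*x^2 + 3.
<p,q> = -44/3

Expand the product: p(x)·q(x) = 6*x^3 - 4*x^2 + 9*x - 6.
∫_{-1}^{1} of each monomial x^k gives [2/(k+1) if k even, 0 if k odd]. Integrating term-by-term (or equivalently evaluating the antiderivative F(x) = 3*x^4/2 - 4*x^3/3 + 9*x^2/2 - 6*x at the endpoints):
  F(1) − F(−1) = -4/3 − (40/3) = -44/3.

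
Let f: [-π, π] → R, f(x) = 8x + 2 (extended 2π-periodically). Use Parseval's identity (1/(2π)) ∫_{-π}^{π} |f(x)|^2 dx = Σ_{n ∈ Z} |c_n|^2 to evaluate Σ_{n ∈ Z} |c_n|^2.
Σ |c_n|^2 = 64π^2/3 + 4

Expand and integrate term by term over [-π, π]:
  ∫ (8x)^2 dx = 64·(2π^3/3); ∫ 2·8·(2)·x dx = 0 (odd integrand); ∫ 2^2 dx = 4·2π.
So (1/(2π)) ∫_{-π}^{π} (8x + 2)^2 dx = 64π^2/3 + 4 = 64π^2/3 + 4.
Parseval ⇒ Σ |c_n|^2 = 64π^2/3 + 4.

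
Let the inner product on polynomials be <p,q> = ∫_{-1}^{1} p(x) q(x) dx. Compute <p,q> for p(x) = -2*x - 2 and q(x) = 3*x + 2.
<p,q> = -12

Expand the product: p(x)·q(x) = -6*x^2 - 10*x - 4.
∫_{-1}^{1} of each monomial x^k gives [2/(k+1) if k even, 0 if k odd]. Integrating term-by-term (or equivalently evaluating the antiderivative F(x) = -2*x^3 - 5*x^2 - 4*x at the endpoints):
  F(1) − F(−1) = -11 − (1) = -12.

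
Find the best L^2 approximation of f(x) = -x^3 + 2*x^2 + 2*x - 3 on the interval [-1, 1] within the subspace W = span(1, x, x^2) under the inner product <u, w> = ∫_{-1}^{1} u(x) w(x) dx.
g(x) = 2*x^2 + 7*x/5 - 3

The best approximation g ∈ W is the orthogonal projection of f onto W. Writing g = a_0 + a_1 x + a_2 x^2, the coefficients solve the normal equations G · a = b where
  G_{ij} = <φ_i, φ_j> and b_i = <f, φ_i>, with φ_0 = 1, φ_1 = x, φ_2 = x^2.
G =
  [2, 0, 2/3]
  [0, 2/3, 0]
  [2/3, 0, 2/5],
b = (-14/3, 14/15, -6/5).
Solving gives a_0 = -3, a_1 = 7/5, a_2 = 2, so
  g(x) = 2*x^2 + 7*x/5 - 3.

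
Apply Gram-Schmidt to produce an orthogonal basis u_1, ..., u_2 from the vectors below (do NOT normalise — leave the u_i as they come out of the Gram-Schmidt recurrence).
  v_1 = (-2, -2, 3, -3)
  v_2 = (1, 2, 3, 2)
Orthogonal basis:
  u_1 = (-2, -2, 3, -3)
  u_2 = (10/13, 23/13, 87/26, 43/26)

Apply the Gram-Schmidt recurrence
  u_1 = v_1
  u_i = v_i − Σ_{j<i} ((v_i · u_j) / (u_j · u_j)) · u_j.

Step by step this gives:
  u_1 = (-2, -2, 3, -3)
  u_2 = (10/13, 23/13, 87/26, 43/26)

Orthogonality check:
  u_2 · u_1 = 0 (should be 0)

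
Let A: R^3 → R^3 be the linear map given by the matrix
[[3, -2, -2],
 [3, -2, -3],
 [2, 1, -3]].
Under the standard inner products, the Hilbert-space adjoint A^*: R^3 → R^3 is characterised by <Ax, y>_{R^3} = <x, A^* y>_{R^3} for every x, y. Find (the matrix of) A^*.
A^* = A^T =
[[3, 3, 2],
 [-2, -2, 1],
 [-2, -3, -3]]

For real matrices with standard dot products, the defining identity <Ax, y> = <x, A^* y> gives (Ax)^T y = x^T (A^*) y, i.e. x^T A^T y = x^T (A^*) y. Since this holds for all x, y, we must have A^* = A^T. Therefore
A^* =
[[3, 3, 2],
 [-2, -2, 1],
 [-2, -3, -3]].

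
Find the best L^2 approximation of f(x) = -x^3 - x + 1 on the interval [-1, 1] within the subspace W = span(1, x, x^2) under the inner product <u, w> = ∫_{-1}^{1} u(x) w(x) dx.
g(x) = 1 - 8*x/5

The best approximation g ∈ W is the orthogonal projection of f onto W. Writing g = a_0 + a_1 x + a_2 x^2, the coefficients solve the normal equations G · a = b where
  G_{ij} = <φ_i, φ_j> and b_i = <f, φ_i>, with φ_0 = 1, φ_1 = x, φ_2 = x^2.
G =
  [2, 0, 2/3]
  [0, 2/3, 0]
  [2/3, 0, 2/5],
b = (2, -16/15, 2/3).
Solving gives a_0 = 1, a_1 = -8/5, a_2 = 0, so
  g(x) = 1 - 8*x/5.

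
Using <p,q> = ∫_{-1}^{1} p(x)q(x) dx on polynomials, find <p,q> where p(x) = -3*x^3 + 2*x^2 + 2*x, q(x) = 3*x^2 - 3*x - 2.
<p,q> = -2/3

Expand the product: p(x)·q(x) = -9*x^5 + 15*x^4 + 6*x^3 - 10*x^2 - 4*x.
∫_{-1}^{1} of each monomial x^k gives [2/(k+1) if k even, 0 if k odd]. Integrating term-by-term (or equivalently evaluating the antiderivative F(x) = -3*x^6/2 + 3*x^5 + 3*x^4/2 - 10*x^3/3 - 2*x^2 at the endpoints):
  F(1) − F(−1) = -7/3 − (-5/3) = -2/3.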